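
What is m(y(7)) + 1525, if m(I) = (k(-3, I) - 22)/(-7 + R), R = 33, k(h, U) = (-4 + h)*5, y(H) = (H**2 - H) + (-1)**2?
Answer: 39593/26 ≈ 1522.8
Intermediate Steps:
y(H) = 1 + H**2 - H (y(H) = (H**2 - H) + 1 = 1 + H**2 - H)
k(h, U) = -20 + 5*h
m(I) = -57/26 (m(I) = ((-20 + 5*(-3)) - 22)/(-7 + 33) = ((-20 - 15) - 22)/26 = (-35 - 22)*(1/26) = -57*1/26 = -57/26)
m(y(7)) + 1525 = -57/26 + 1525 = 39593/26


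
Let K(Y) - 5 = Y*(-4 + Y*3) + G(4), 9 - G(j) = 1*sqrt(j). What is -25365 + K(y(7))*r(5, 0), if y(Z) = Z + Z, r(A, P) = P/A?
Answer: -25365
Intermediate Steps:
G(j) = 9 - sqrt(j)
y(Z) = 2*Z
K(Y) = 12 + Y*(-4 + 3*Y) (K(Y) = 5 + (Y*(-4 + Y*3) + (9 - sqrt(4))) = 5 + (Y*(-4 + 3*Y) + (9 - 1*2)) = 5 + (Y*(-4 + 3*Y) + (9 - 2)) = 5 + (Y*(-4 + 3*Y) + 7) = 5 + (7 + Y*(-4 + 3*Y)) = 12 + Y*(-4 + 3*Y))
-25365 + K(y(7))*r(5, 0) = -25365 + (12 - 8*7 + 3*(2*7)**2)*(0/5) = -25365 + (12 - 4*14 + 3*14**2)*(0*(1/5)) = -25365 + (12 - 56 + 3*196)*0 = -25365 + (12 - 56 + 588)*0 = -25365 + 544*0 = -25365 + 0 = -25365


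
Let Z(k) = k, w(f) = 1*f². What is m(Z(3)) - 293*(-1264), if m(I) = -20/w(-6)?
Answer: 3333163/9 ≈ 3.7035e+5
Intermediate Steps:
w(f) = f²
m(I) = -5/9 (m(I) = -20/((-6)²) = -20/36 = -20*1/36 = -5/9)
m(Z(3)) - 293*(-1264) = -5/9 - 293*(-1264) = -5/9 + 370352 = 3333163/9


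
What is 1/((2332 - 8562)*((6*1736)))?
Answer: -1/64891680 ≈ -1.5410e-8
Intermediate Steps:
1/((2332 - 8562)*((6*1736))) = 1/(-6230*10416) = -1/6230*1/10416 = -1/64891680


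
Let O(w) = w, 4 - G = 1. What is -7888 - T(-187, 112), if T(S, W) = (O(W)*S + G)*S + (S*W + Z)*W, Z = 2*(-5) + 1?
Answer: -1577119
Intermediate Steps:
G = 3 (G = 4 - 1*1 = 4 - 1 = 3)
Z = -9 (Z = -10 + 1 = -9)
T(S, W) = S*(3 + S*W) + W*(-9 + S*W) (T(S, W) = (W*S + 3)*S + (S*W - 9)*W = (S*W + 3)*S + (-9 + S*W)*W = (3 + S*W)*S + W*(-9 + S*W) = S*(3 + S*W) + W*(-9 + S*W))
-7888 - T(-187, 112) = -7888 - (-9*112 + 3*(-187) - 187*112**2 + 112*(-187)**2) = -7888 - (-1008 - 561 - 187*12544 + 112*34969) = -7888 - (-1008 - 561 - 2345728 + 3916528) = -7888 - 1*1569231 = -7888 - 1569231 = -1577119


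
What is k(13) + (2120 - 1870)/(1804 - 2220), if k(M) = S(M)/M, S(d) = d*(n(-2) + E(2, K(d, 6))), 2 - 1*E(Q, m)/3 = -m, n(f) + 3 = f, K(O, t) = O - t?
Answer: 4451/208 ≈ 21.399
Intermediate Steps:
n(f) = -3 + f
E(Q, m) = 6 + 3*m (E(Q, m) = 6 - (-3)*m = 6 + 3*m)
S(d) = d*(-17 + 3*d) (S(d) = d*((-3 - 2) + (6 + 3*(d - 1*6))) = d*(-5 + (6 + 3*(d - 6))) = d*(-5 + (6 + 3*(-6 + d))) = d*(-5 + (6 + (-18 + 3*d))) = d*(-5 + (-12 + 3*d)) = d*(-17 + 3*d))
k(M) = -17 + 3*M (k(M) = (M*(-17 + 3*M))/M = -17 + 3*M)
k(13) + (2120 - 1870)/(1804 - 2220) = (-17 + 3*13) + (2120 - 1870)/(1804 - 2220) = (-17 + 39) + 250/(-416) = 22 + 250*(-1/416) = 22 - 125/208 = 4451/208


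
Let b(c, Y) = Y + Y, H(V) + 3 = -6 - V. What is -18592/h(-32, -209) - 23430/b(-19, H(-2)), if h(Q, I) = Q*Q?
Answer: 370813/224 ≈ 1655.4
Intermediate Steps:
H(V) = -9 - V (H(V) = -3 + (-6 - V) = -9 - V)
h(Q, I) = Q**2
b(c, Y) = 2*Y
-18592/h(-32, -209) - 23430/b(-19, H(-2)) = -18592/((-32)**2) - 23430*1/(2*(-9 - 1*(-2))) = -18592/1024 - 23430*1/(2*(-9 + 2)) = -18592*1/1024 - 23430/(2*(-7)) = -581/32 - 23430/(-14) = -581/32 - 23430*(-1/14) = -581/32 + 11715/7 = 370813/224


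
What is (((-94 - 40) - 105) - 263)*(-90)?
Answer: 45180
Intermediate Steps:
(((-94 - 40) - 105) - 263)*(-90) = ((-134 - 105) - 263)*(-90) = (-239 - 263)*(-90) = -502*(-90) = 45180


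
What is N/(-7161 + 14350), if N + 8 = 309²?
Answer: 13639/1027 ≈ 13.280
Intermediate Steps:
N = 95473 (N = -8 + 309² = -8 + 95481 = 95473)
N/(-7161 + 14350) = 95473/(-7161 + 14350) = 95473/7189 = 95473*(1/7189) = 13639/1027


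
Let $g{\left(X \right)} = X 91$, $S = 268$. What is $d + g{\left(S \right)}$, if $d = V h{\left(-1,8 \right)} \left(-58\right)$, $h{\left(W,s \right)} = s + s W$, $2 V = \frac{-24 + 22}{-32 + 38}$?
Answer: $24388$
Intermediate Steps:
$g{\left(X \right)} = 91 X$
$V = - \frac{1}{6}$ ($V = \frac{\left(-24 + 22\right) \frac{1}{-32 + 38}}{2} = \frac{\left(-2\right) \frac{1}{6}}{2} = \frac{1}{2} \left(- \frac{1}{3}\right) = - \frac{1}{6} \approx -0.16667$)
$h{\left(W,s \right)} = s + W s$
$d = 0$ ($d = - \frac{8 \left(1 - 1\right)}{6} \left(-58\right) = - \frac{8 \cdot 0}{6} \left(-58\right) = \left(- \frac{1}{6}\right) 0 \left(-58\right) = 0 \left(-58\right) = 0$)
$d + g{\left(S \right)} = 0 + 91 \cdot 268 = 0 + 24388 = 24388$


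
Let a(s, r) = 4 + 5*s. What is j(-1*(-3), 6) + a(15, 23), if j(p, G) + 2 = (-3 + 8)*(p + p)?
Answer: 107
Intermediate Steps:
j(p, G) = -2 + 10*p (j(p, G) = -2 + (-3 + 8)*(p + p) = -2 + 5*(2*p) = -2 + 10*p)
j(-1*(-3), 6) + a(15, 23) = (-2 + 10*(-1*(-3))) + (4 + 5*15) = (-2 + 10*3) + (4 + 75) = (-2 + 30) + 79 = 28 + 79 = 107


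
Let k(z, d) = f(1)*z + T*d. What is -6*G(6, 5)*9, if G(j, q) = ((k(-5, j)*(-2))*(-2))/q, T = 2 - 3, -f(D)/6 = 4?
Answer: -24624/5 ≈ -4924.8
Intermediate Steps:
f(D) = -24 (f(D) = -6*4 = -24)
T = -1
k(z, d) = -d - 24*z (k(z, d) = -24*z - d = -d - 24*z)
G(j, q) = (480 - 4*j)/q (G(j, q) = (((-j - 24*(-5))*(-2))*(-2))/q = (((-j + 120)*(-2))*(-2))/q = (((120 - j)*(-2))*(-2))/q = ((-240 + 2*j)*(-2))/q = (480 - 4*j)/q)
-6*G(6, 5)*9 = -24*(120 - 1*6)/5*9 = -24*(120 - 6)/5*9 = -24*114/5*9 = -6*456/5*9 = -2736/5*9 = -24624/5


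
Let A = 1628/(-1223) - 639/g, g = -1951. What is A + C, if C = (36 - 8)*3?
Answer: 198035401/2386073 ≈ 82.996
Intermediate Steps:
A = -2394731/2386073 (A = 1628/(-1223) - 639/(-1951) = 1628*(-1/1223) - 639*(-1/1951) = -1628/1223 + 639/1951 = -2394731/2386073 ≈ -1.0036)
C = 84 (C = 28*3 = 84)
A + C = -2394731/2386073 + 84 = 198035401/2386073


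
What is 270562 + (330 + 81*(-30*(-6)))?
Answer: 285472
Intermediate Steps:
270562 + (330 + 81*(-30*(-6))) = 270562 + (330 + 81*180) = 270562 + (330 + 14580) = 270562 + 14910 = 285472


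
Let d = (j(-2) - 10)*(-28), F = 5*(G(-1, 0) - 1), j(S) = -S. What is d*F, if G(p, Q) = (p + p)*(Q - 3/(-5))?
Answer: -2464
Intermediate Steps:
G(p, Q) = 2*p*(3/5 + Q) (G(p, Q) = (2*p)*(Q - 3*(-1/5)) = (2*p)*(Q + 3/5) = (2*p)*(3/5 + Q) = 2*p*(3/5 + Q))
F = -11 (F = 5*((2/5)*(-1)*(3 + 5*0) - 1) = 5*((2/5)*(-1)*(3 + 0) - 1) = 5*((2/5)*(-1)*3 - 1) = 5*(-6/5 - 1) = 5*(-11/5) = -11)
d = 224 (d = (-1*(-2) - 10)*(-28) = (2 - 10)*(-28) = -8*(-28) = 224)
d*F = 224*(-11) = -2464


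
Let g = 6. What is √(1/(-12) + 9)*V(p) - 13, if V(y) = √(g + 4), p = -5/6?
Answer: -13 + √3210/6 ≈ -3.5572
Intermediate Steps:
p = -⅚ (p = -5*⅙ = -⅚ ≈ -0.83333)
V(y) = √10 (V(y) = √(6 + 4) = √10)
√(1/(-12) + 9)*V(p) - 13 = √(1/(-12) + 9)*√10 - 13 = √(-1/12 + 9)*√10 - 13 = √(107/12)*√10 - 13 = (√321/6)*√10 - 13 = √3210/6 - 13 = -13 + √3210/6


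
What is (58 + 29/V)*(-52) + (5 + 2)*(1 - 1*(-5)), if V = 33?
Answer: -99650/33 ≈ -3019.7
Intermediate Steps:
(58 + 29/V)*(-52) + (5 + 2)*(1 - 1*(-5)) = (58 + 29/33)*(-52) + (5 + 2)*(1 - 1*(-5)) = (58 + 29*(1/33))*(-52) + 7*(1 + 5) = (58 + 29/33)*(-52) + 7*6 = (1943/33)*(-52) + 42 = -101036/33 + 42 = -99650/33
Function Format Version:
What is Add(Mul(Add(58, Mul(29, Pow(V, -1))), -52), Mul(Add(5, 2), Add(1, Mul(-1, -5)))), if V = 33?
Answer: Rational(-99650, 33) ≈ -3019.7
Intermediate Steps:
Add(Mul(Add(58, Mul(29, Pow(V, -1))), -52), Mul(Add(5, 2), Add(1, Mul(-1, -5)))) = Add(Mul(Add(58, Mul(29, Pow(33, -1))), -52), Mul(Add(5, 2), Add(1, Mul(-1, -5)))) = Add(Mul(Add(58, Mul(29, Rational(1, 33))), -52), Mul(7, Add(1, 5))) = Add(Mul(Add(58, Rational(29, 33)), -52), Mul(7, 6)) = Add(Mul(Rational(1943, 33), -52), 42) = Add(Rational(-101036, 33), 42) = Rational(-99650, 33)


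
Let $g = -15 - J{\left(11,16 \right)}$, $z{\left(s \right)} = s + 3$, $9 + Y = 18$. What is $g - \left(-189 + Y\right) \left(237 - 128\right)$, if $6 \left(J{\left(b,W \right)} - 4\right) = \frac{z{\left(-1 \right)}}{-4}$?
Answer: $\frac{235213}{12} \approx 19601.0$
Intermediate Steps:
$Y = 9$ ($Y = -9 + 18 = 9$)
$z{\left(s \right)} = 3 + s$
$J{\left(b,W \right)} = \frac{47}{12}$ ($J{\left(b,W \right)} = 4 + \frac{\left(3 - 1\right) \frac{1}{-4}}{6} = 4 + \frac{2 \left(- \frac{1}{4}\right)}{6} = 4 + \frac{1}{6} \left(- \frac{1}{2}\right) = 4 - \frac{1}{12} = \frac{47}{12}$)
$g = - \frac{227}{12}$ ($g = -15 - \frac{47}{12} = - \frac{227}{12} \approx -18.917$)
$g - \left(-189 + Y\right) \left(237 - 128\right) = - \frac{227}{12} - \left(-189 + 9\right) \left(237 - 128\right) = - \frac{227}{12} - \left(-180\right) 109 = - \frac{227}{12} - -19620 = - \frac{227}{12} + 19620 = \frac{235213}{12}$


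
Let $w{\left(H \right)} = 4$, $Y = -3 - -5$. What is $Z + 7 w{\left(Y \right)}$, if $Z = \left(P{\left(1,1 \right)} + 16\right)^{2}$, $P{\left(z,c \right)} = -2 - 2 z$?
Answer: $172$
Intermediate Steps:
$Y = 2$ ($Y = -3 + 5 = 2$)
$Z = 144$ ($Z = \left(\left(-2 - 2\right) + 16\right)^{2} = \left(-4 + 16\right)^{2} = 12^{2} = 144$)
$Z + 7 w{\left(Y \right)} = 144 + 7 \cdot 4 = 144 + 28 = 172$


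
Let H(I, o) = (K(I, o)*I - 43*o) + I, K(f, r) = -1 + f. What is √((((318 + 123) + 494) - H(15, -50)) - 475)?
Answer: I*√1915 ≈ 43.761*I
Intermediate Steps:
H(I, o) = I - 43*o + I*(-1 + I) (H(I, o) = ((-1 + I)*I - 43*o) + I = (I*(-1 + I) - 43*o) + I = (-43*o + I*(-1 + I)) + I = I - 43*o + I*(-1 + I))
√((((318 + 123) + 494) - H(15, -50)) - 475) = √((((318 + 123) + 494) - (15² - 43*(-50))) - 475) = √(((441 + 494) - (225 + 2150)) - 475) = √((935 - 1*2375) - 475) = √((935 - 2375) - 475) = √(-1440 - 475) = √(-1915) = I*√1915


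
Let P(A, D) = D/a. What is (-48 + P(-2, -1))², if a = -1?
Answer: 2209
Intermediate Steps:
P(A, D) = -D (P(A, D) = D/(-1) = D*(-1) = -D)
(-48 + P(-2, -1))² = (-48 - 1*(-1))² = (-48 + 1)² = (-47)² = 2209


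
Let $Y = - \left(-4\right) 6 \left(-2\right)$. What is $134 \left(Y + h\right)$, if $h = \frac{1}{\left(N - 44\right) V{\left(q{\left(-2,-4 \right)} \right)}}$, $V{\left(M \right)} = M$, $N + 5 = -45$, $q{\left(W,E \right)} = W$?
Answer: $- \frac{604541}{94} \approx -6431.3$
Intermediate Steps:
$N = -50$ ($N = -5 - 45 = -50$)
$h = \frac{1}{188}$ ($h = \frac{1}{\left(-50 - 44\right) \left(-2\right)} = \frac{1}{-50 - 44} \left(- \frac{1}{2}\right) = \frac{1}{-94} \left(- \frac{1}{2}\right) = \left(- \frac{1}{94}\right) \left(- \frac{1}{2}\right) = \frac{1}{188} \approx 0.0053191$)
$Y = -48$ ($Y = - \left(-24\right) \left(-2\right) = \left(-1\right) 48 = -48$)
$134 \left(Y + h\right) = 134 \left(-48 + \frac{1}{188}\right) = 134 \left(- \frac{9023}{188}\right) = - \frac{604541}{94}$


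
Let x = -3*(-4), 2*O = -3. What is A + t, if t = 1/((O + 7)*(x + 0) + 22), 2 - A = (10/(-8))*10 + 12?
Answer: 221/88 ≈ 2.5114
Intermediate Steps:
O = -3/2 (O = (½)*(-3) = -3/2 ≈ -1.5000)
x = 12
A = 5/2 (A = 2 - ((10/(-8))*10 + 12) = 2 - ((10*(-⅛))*10 + 12) = 2 - (-5/4*10 + 12) = 2 - (-25/2 + 12) = 2 - 1*(-½) = 2 + ½ = 5/2 ≈ 2.5000)
t = 1/88 (t = 1/((-3/2 + 7)*(12 + 0) + 22) = 1/((11/2)*12 + 22) = 1/(66 + 22) = 1/88 ≈ 0.011364)
A + t = 5/2 + 1/88 = 221/88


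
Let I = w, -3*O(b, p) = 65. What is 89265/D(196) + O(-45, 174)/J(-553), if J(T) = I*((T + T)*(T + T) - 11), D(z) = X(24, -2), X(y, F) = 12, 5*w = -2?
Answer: 4367647211/587148 ≈ 7438.8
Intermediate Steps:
w = -2/5 (w = (1/5)*(-2) = -2/5 ≈ -0.40000)
O(b, p) = -65/3 (O(b, p) = -1/3*65 = -65/3)
I = -2/5 ≈ -0.40000
D(z) = 12
J(T) = 22/5 - 8*T**2/5 (J(T) = -2*((T + T)*(T + T) - 11)/5 = -2*((2*T)*(2*T) - 11)/5 = -2*(4*T**2 - 11)/5 = -2*(-11 + 4*T**2)/5 = 22/5 - 8*T**2/5)
89265/D(196) + O(-45, 174)/J(-553) = 89265/12 - 65/(3*(22/5 - 8/5*(-553)**2)) = 89265*(1/12) - 65/(3*(22/5 - 8/5*305809)) = 29755/4 - 65/(3*(22/5 - 2446472/5)) = 29755/4 - 65/3/(-489290) = 29755/4 - 65/3*(-1/489290) = 29755/4 + 13/293574 = 4367647211/587148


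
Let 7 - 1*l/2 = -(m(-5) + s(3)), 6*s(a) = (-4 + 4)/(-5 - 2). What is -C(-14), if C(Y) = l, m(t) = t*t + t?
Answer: -54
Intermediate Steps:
m(t) = t + t² (m(t) = t² + t = t + t²)
s(a) = 0 (s(a) = ((-4 + 4)/(-5 - 2))/6 = (0/(-7))/6 = (0*(-⅐))/6 = (⅙)*0 = 0)
l = 54 (l = 14 - (-2)*(-5*(1 - 5) + 0) = 14 - (-2)*(-5*(-4) + 0) = 14 - (-2)*(20 + 0) = 14 - (-2)*20 = 14 - 2*(-20) = 14 + 40 = 54)
C(Y) = 54
-C(-14) = -1*54 = -54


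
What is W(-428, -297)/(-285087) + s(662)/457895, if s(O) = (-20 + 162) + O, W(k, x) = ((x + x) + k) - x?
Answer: 561183823/130539911865 ≈ 0.0042989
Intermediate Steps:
W(k, x) = k + x (W(k, x) = (2*x + k) - x = (k + 2*x) - x = k + x)
s(O) = 142 + O
W(-428, -297)/(-285087) + s(662)/457895 = (-428 - 297)/(-285087) + (142 + 662)/457895 = -725*(-1/285087) + 804*(1/457895) = 725/285087 + 804/457895 = 561183823/130539911865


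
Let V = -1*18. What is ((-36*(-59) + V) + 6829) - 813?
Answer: 8122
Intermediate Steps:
V = -18
((-36*(-59) + V) + 6829) - 813 = ((-36*(-59) - 18) + 6829) - 813 = ((2124 - 18) + 6829) - 813 = (2106 + 6829) - 813 = 8935 - 813 = 8122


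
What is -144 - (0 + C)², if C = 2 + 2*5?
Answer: -288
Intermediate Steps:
C = 12 (C = 2 + 10 = 12)
-144 - (0 + C)² = -144 - (0 + 12)² = -144 - 1*12² = -144 - 1*144 = -144 - 144 = -288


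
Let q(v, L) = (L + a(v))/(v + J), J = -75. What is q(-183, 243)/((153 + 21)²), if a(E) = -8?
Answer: -235/7811208 ≈ -3.0085e-5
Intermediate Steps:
q(v, L) = (-8 + L)/(-75 + v) (q(v, L) = (L - 8)/(v - 75) = (-8 + L)/(-75 + v))
q(-183, 243)/((153 + 21)²) = ((-8 + 243)/(-75 - 183))/((153 + 21)²) = (235/(-258))/(174²) = -1/258*235/30276 = -235/258*1/30276 = -235/7811208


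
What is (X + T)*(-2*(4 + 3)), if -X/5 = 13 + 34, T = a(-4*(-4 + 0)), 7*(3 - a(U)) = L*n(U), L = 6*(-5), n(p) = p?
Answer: 2288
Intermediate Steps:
L = -30
a(U) = 3 + 30*U/7 (a(U) = 3 - (-30)*U/7 = 3 + 30*U/7)
T = 501/7 (T = 3 + 30*(-4*(-4 + 0))/7 = 3 + 30*(-4*(-4))/7 = 3 + (30/7)*16 = 3 + 480/7 = 501/7 ≈ 71.571)
X = -235 (X = -5*(13 + 34) = -5*47 = -235)
(X + T)*(-2*(4 + 3)) = (-235 + 501/7)*(-2*(4 + 3)) = -(-2288)*7/7 = -1144/7*(-14) = 2288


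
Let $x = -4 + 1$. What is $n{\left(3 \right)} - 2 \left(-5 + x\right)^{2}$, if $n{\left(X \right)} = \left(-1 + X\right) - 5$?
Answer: $-131$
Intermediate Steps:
$x = -3$
$n{\left(X \right)} = -6 + X$
$n{\left(3 \right)} - 2 \left(-5 + x\right)^{2} = \left(-6 + 3\right) - 2 \left(-5 - 3\right)^{2} = -3 - 2 \left(-8\right)^{2} = -3 - 128 = -131$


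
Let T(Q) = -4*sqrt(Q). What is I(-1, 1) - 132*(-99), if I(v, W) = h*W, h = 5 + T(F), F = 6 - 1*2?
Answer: 13065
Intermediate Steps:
F = 4 (F = 6 - 2 = 4)
h = -3 (h = 5 - 4*sqrt(4) = 5 - 4*2 = 5 - 8 = -3)
I(v, W) = -3*W
I(-1, 1) - 132*(-99) = -3*1 - 132*(-99) = -3 + 13068 = 13065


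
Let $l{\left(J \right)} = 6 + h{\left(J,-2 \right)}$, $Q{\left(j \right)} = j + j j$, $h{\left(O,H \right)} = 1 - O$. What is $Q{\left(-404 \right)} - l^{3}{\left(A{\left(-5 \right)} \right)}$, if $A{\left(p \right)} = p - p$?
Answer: $162469$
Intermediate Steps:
$Q{\left(j \right)} = j + j^{2}$
$A{\left(p \right)} = 0$
$l{\left(J \right)} = 7 - J$ ($l{\left(J \right)} = 6 - \left(-1 + J\right) = 7 - J$)
$Q{\left(-404 \right)} - l^{3}{\left(A{\left(-5 \right)} \right)} = - 404 \left(1 - 404\right) - \left(7 - 0\right)^{3} = \left(-404\right) \left(-403\right) - \left(7 + 0\right)^{3} = 162812 - 7^{3} = 162812 - 343 = 162469$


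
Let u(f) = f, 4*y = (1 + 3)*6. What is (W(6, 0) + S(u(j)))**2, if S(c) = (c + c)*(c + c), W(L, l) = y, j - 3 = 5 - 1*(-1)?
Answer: 108900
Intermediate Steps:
y = 6 (y = ((1 + 3)*6)/4 = (4*6)/4 = (1/4)*24 = 6)
j = 9 (j = 3 + (5 - 1*(-1)) = 3 + (5 + 1) = 3 + 6 = 9)
W(L, l) = 6
S(c) = 4*c**2 (S(c) = (2*c)*(2*c) = 4*c**2)
(W(6, 0) + S(u(j)))**2 = (6 + 4*9**2)**2 = (6 + 4*81)**2 = (6 + 324)**2 = 330**2 = 108900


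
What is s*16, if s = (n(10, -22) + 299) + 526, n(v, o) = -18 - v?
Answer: 12752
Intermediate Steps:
s = 797 (s = ((-18 - 1*10) + 299) + 526 = ((-18 - 10) + 299) + 526 = (-28 + 299) + 526 = 271 + 526 = 797)
s*16 = 797*16 = 12752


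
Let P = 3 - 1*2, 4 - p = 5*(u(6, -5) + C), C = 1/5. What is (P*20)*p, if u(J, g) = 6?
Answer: -540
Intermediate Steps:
C = ⅕ ≈ 0.20000
p = -27 (p = 4 - 5*(6 + ⅕) = 4 - 5*31/5 = 4 - 1*31 = 4 - 31 = -27)
P = 1 (P = 3 - 2 = 1)
(P*20)*p = (1*20)*(-27) = 20*(-27) = -540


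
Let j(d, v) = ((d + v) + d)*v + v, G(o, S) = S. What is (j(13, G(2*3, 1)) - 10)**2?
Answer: 324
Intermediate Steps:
j(d, v) = v + v*(v + 2*d) (j(d, v) = (v + 2*d)*v + v = v*(v + 2*d) + v = v + v*(v + 2*d))
(j(13, G(2*3, 1)) - 10)**2 = (1*(1 + 1 + 2*13) - 10)**2 = (1*(1 + 1 + 26) - 10)**2 = (1*28 - 10)**2 = (28 - 10)**2 = 18**2 = 324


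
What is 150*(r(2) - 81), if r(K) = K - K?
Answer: -12150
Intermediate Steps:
r(K) = 0
150*(r(2) - 81) = 150*(0 - 81) = 150*(-81) = -12150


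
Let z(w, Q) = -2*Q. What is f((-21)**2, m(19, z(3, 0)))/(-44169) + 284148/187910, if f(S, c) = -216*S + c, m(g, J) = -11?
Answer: 15226077491/4149898395 ≈ 3.6690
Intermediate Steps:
f(S, c) = c - 216*S
f((-21)**2, m(19, z(3, 0)))/(-44169) + 284148/187910 = (-11 - 216*(-21)**2)/(-44169) + 284148/187910 = (-11 - 216*441)*(-1/44169) + 284148*(1/187910) = (-11 - 95256)*(-1/44169) + 142074/93955 = -95267*(-1/44169) + 142074/93955 = 95267/44169 + 142074/93955 = 15226077491/4149898395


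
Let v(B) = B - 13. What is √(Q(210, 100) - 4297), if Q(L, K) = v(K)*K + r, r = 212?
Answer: √4615 ≈ 67.934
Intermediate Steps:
v(B) = -13 + B
Q(L, K) = 212 + K*(-13 + K) (Q(L, K) = (-13 + K)*K + 212 = K*(-13 + K) + 212 = 212 + K*(-13 + K))
√(Q(210, 100) - 4297) = √((212 + 100*(-13 + 100)) - 4297) = √((212 + 100*87) - 4297) = √((212 + 8700) - 4297) = √(8912 - 4297) = √4615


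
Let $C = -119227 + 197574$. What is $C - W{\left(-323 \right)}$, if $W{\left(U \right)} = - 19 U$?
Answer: $72210$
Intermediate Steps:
$C = 78347$
$C - W{\left(-323 \right)} = 78347 - \left(-19\right) \left(-323\right) = 78347 - 6137 = 72210$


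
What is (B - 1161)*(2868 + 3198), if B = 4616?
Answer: 20958030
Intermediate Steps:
(B - 1161)*(2868 + 3198) = (4616 - 1161)*(2868 + 3198) = 3455*6066 = 20958030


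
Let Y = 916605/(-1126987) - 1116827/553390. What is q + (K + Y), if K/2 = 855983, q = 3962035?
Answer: 3538664625840604731/623663335930 ≈ 5.6740e+6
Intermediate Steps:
K = 1711966 (K = 2*855983 = 1711966)
Y = -1765889551199/623663335930 (Y = 916605*(-1/1126987) - 1116827*1/553390 = -916605/1126987 - 1116827/553390 = -1765889551199/623663335930 ≈ -2.8315)
q + (K + Y) = 3962035 + (1711966 - 1765889551199/623663335930) = 3962035 + 1067688660669187181/623663335930 = 3538664625840604731/623663335930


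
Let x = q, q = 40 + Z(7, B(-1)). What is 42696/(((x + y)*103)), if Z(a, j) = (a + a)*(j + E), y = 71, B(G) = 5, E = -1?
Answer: 42696/17201 ≈ 2.4822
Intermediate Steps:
Z(a, j) = 2*a*(-1 + j) (Z(a, j) = (a + a)*(j - 1) = (2*a)*(-1 + j) = 2*a*(-1 + j))
q = 96 (q = 40 + 2*7*(-1 + 5) = 40 + 2*7*4 = 40 + 56 = 96)
x = 96
42696/(((x + y)*103)) = 42696/(((96 + 71)*103)) = 42696/((167*103)) = 42696/17201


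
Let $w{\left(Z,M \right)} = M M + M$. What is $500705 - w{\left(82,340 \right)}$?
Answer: $384765$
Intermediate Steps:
$w{\left(Z,M \right)} = M + M^{2}$ ($w{\left(Z,M \right)} = M^{2} + M = M + M^{2}$)
$500705 - w{\left(82,340 \right)} = 500705 - 340 \left(1 + 340\right) = 500705 - 340 \cdot 341 = 500705 - 115940 = 384765$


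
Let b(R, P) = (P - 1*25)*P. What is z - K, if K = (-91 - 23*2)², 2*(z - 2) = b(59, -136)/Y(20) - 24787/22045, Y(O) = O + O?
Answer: -407697192/22045 ≈ -18494.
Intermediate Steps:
Y(O) = 2*O
b(R, P) = P*(-25 + P) (b(R, P) = (P - 25)*P = (-25 + P)*P = P*(-25 + P))
z = 6065413/22045 (z = 2 + ((-136*(-25 - 136))/((2*20)) - 24787/22045)/2 = 2 + (-136*(-161)/40 - 24787*1/22045)/2 = 2 + (21896*(1/40) - 24787/22045)/2 = 2 + (2737/5 - 24787/22045)/2 = 2 + (½)*(12042646/22045) = 2 + 6021323/22045 = 6065413/22045 ≈ 275.14)
K = 18769 (K = (-91 - 46)² = (-137)² = 18769)
z - K = 6065413/22045 - 1*18769 = 6065413/22045 - 18769 = -407697192/22045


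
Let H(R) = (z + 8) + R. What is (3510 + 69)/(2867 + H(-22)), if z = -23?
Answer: 3579/2830 ≈ 1.2647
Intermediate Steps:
H(R) = -15 + R (H(R) = (-23 + 8) + R = -15 + R)
(3510 + 69)/(2867 + H(-22)) = (3510 + 69)/(2867 + (-15 - 22)) = 3579/(2867 - 37) = 3579/2830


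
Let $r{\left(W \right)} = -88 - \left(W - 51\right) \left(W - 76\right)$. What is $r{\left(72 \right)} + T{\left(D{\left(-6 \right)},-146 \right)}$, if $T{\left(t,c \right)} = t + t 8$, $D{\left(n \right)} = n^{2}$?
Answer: $320$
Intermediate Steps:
$r{\left(W \right)} = -88 - \left(-76 + W\right) \left(-51 + W\right)$ ($r{\left(W \right)} = -88 - \left(-51 + W\right) \left(-76 + W\right) = -88 - \left(-76 + W\right) \left(-51 + W\right)$)
$T{\left(t,c \right)} = 9 t$ ($T{\left(t,c \right)} = t + 8 t = 9 t$)
$r{\left(72 \right)} + T{\left(D{\left(-6 \right)},-146 \right)} = \left(-3964 - 72^{2} + 127 \cdot 72\right) + 9 \left(-6\right)^{2} = \left(-3964 - 5184 + 9144\right) + 9 \cdot 36 = \left(-3964 - 5184 + 9144\right) + 324 = -4 + 324 = 320$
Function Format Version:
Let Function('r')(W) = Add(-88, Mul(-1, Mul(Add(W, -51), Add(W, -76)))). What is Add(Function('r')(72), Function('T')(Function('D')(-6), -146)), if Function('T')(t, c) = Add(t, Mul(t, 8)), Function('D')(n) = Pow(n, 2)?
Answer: 320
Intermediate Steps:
Function('r')(W) = Add(-88, Mul(-1, Add(-76, W), Add(-51, W))) (Function('r')(W) = Add(-88, Mul(-1, Mul(Add(-51, W), Add(-76, W)))) = Add(-88, Mul(-1, Mul(Add(-76, W), Add(-51, W)))) = Add(-88, Mul(-1, Add(-76, W), Add(-51, W))))
Function('T')(t, c) = Mul(9, t) (Function('T')(t, c) = Add(t, Mul(8, t)) = Mul(9, t))
Add(Function('r')(72), Function('T')(Function('D')(-6), -146)) = Add(Add(-3964, Mul(-1, Pow(72, 2)), Mul(127, 72)), Mul(9, Pow(-6, 2))) = Add(Add(-3964, Mul(-1, 5184), 9144), Mul(9, 36)) = Add(Add(-3964, -5184, 9144), 324) = Add(-4, 324) = 320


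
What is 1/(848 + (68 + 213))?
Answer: 1/1129 ≈ 0.00088574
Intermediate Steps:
1/(848 + (68 + 213)) = 1/(848 + 281) = 1/1129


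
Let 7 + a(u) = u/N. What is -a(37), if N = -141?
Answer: 1024/141 ≈ 7.2624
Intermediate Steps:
a(u) = -7 - u/141 (a(u) = -7 + u/(-141) = -7 + u*(-1/141) = -7 - u/141)
-a(37) = -(-7 - 1/141*37) = -(-7 - 37/141) = -1*(-1024/141) = 1024/141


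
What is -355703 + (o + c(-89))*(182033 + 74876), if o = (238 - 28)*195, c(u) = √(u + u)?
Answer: 10520067847 + 256909*I*√178 ≈ 1.052e+10 + 3.4276e+6*I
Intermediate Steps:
c(u) = √2*√u (c(u) = √(2*u) = √2*√u)
o = 40950 (o = 210*195 = 40950)
-355703 + (o + c(-89))*(182033 + 74876) = -355703 + (40950 + √2*√(-89))*(182033 + 74876) = -355703 + (40950 + √2*(I*√89))*256909 = -355703 + (40950 + I*√178)*256909 = -355703 + (10520423550 + 256909*I*√178) = 10520067847 + 256909*I*√178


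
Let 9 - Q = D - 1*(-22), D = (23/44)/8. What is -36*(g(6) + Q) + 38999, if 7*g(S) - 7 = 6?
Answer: 24271937/616 ≈ 39403.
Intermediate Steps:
D = 23/352 (D = (23*(1/44))*(⅛) = (23/44)*(⅛) = 23/352 ≈ 0.065341)
g(S) = 13/7 (g(S) = 1 + (⅐)*6 = 1 + 6/7 = 13/7)
Q = -4599/352 (Q = 9 - (23/352 - 1*(-22)) = 9 - (23/352 + 22) = 9 - 1*7767/352 = 9 - 7767/352 = -4599/352 ≈ -13.065)
-36*(g(6) + Q) + 38999 = -36*(13/7 - 4599/352) + 38999 = -36*(-27617/2464) + 38999 = 248553/616 + 38999 = 24271937/616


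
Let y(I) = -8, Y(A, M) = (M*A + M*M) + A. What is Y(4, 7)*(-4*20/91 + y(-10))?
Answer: -65448/91 ≈ -719.21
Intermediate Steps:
Y(A, M) = A + M² + A*M (Y(A, M) = (A*M + M²) + A = (M² + A*M) + A = A + M² + A*M)
Y(4, 7)*(-4*20/91 + y(-10)) = (4 + 7² + 4*7)*(-4*20/91 - 8) = (4 + 49 + 28)*(-80*1/91 - 8) = 81*(-80/91 - 8) = 81*(-808/91) = -65448/91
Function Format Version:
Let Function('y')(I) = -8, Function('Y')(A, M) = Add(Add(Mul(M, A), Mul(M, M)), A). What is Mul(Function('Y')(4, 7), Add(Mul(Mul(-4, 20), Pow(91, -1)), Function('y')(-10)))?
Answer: Rational(-65448, 91) ≈ -719.21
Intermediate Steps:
Function('Y')(A, M) = Add(A, Pow(M, 2), Mul(A, M)) (Function('Y')(A, M) = Add(Add(Mul(A, M), Pow(M, 2)), A) = Add(Add(Pow(M, 2), Mul(A, M)), A) = Add(A, Pow(M, 2), Mul(A, M)))
Mul(Function('Y')(4, 7), Add(Mul(Mul(-4, 20), Pow(91, -1)), Function('y')(-10))) = Mul(Add(4, Pow(7, 2), Mul(4, 7)), Add(Mul(Mul(-4, 20), Pow(91, -1)), -8)) = Mul(Add(4, 49, 28), Add(Mul(-80, Rational(1, 91)), -8)) = Mul(81, Add(Rational(-80, 91), -8)) = Mul(81, Rational(-808, 91)) = Rational(-65448, 91)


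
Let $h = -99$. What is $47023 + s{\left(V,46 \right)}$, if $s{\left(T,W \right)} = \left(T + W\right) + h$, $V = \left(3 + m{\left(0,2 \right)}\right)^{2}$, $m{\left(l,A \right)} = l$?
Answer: $46979$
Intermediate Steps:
$V = 9$ ($V = \left(3 + 0\right)^{2} = 3^{2} = 9$)
$s{\left(T,W \right)} = -99 + T + W$ ($s{\left(T,W \right)} = \left(T + W\right) - 99 = -99 + T + W$)
$47023 + s{\left(V,46 \right)} = 47023 + \left(-99 + 9 + 46\right) = 47023 - 44 = 46979$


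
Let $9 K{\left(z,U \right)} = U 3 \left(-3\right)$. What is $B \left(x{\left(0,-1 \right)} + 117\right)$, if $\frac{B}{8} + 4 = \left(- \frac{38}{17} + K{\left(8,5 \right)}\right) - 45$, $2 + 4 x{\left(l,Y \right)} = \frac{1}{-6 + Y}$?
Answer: $- \frac{6235032}{119} \approx -52395.0$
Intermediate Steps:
$x{\left(l,Y \right)} = - \frac{1}{2} + \frac{1}{4 \left(-6 + Y\right)}$
$K{\left(z,U \right)} = - U$ ($K{\left(z,U \right)} = \frac{U 3 \left(-3\right)}{9} = \frac{3 U \left(-3\right)}{9} = \frac{\left(-9\right) U}{9} = - U$)
$B = - \frac{7648}{17}$ ($B = -32 + 8 \left(\left(- \frac{38}{17} - 5\right) - 45\right) = -32 + 8 \left(- \frac{123}{17} - 45\right) = -32 + 8 \left(- \frac{888}{17}\right) = -32 - \frac{7104}{17} = - \frac{7648}{17} \approx -449.88$)
$B \left(x{\left(0,-1 \right)} + 117\right) = - \frac{7648 \left(\frac{13 - -2}{4 \left(-6 - 1\right)} + 117\right)}{17} = - \frac{7648 \left(\frac{13 + 2}{4 \left(-7\right)} + 117\right)}{17} = - \frac{7648 \left(\frac{1}{4} \left(- \frac{1}{7}\right) 15 + 117\right)}{17} = - \frac{7648 \left(- \frac{15}{28} + 117\right)}{17} = \left(- \frac{7648}{17}\right) \frac{3261}{28} = - \frac{6235032}{119}$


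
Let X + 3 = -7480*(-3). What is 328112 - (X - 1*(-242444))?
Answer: 63231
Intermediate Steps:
X = 22437 (X = -3 - 7480*(-3) = -3 + 22440 = 22437)
328112 - (X - 1*(-242444)) = 328112 - (22437 - 1*(-242444)) = 328112 - (22437 + 242444) = 328112 - 1*264881 = 328112 - 264881 = 63231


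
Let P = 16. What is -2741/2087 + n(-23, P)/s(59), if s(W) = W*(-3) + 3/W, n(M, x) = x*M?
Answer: 2087113/2723535 ≈ 0.76632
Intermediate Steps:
n(M, x) = M*x
s(W) = -3*W + 3/W
-2741/2087 + n(-23, P)/s(59) = -2741/2087 + (-23*16)/(-3*59 + 3/59) = -2741*1/2087 - 368/(-177 + 3*(1/59)) = -2741/2087 - 368/(-177 + 3/59) = -2741/2087 - 368/(-10440/59) = -2741/2087 - 368*(-59/10440) = -2741/2087 + 2714/1305 = 2087113/2723535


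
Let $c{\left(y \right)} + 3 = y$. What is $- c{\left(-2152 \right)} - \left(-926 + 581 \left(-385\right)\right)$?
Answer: $226766$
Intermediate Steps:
$c{\left(y \right)} = -3 + y$
$- c{\left(-2152 \right)} - \left(-926 + 581 \left(-385\right)\right) = - (-3 - 2152) - \left(-926 + 581 \left(-385\right)\right) = \left(-1\right) \left(-2155\right) - \left(-926 - 223685\right) = 2155 - -224611 = 2155 + 224611 = 226766$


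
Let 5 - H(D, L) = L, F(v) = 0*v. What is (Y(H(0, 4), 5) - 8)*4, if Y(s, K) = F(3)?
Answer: -32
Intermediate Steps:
F(v) = 0
H(D, L) = 5 - L
Y(s, K) = 0
(Y(H(0, 4), 5) - 8)*4 = (0 - 8)*4 = -8*4 = -32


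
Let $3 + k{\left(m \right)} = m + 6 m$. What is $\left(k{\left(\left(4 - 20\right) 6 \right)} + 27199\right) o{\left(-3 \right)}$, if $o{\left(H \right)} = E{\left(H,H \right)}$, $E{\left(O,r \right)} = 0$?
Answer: $0$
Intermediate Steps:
$k{\left(m \right)} = -3 + 7 m$ ($k{\left(m \right)} = -3 + \left(m + 6 m\right) = -3 + 7 m$)
$o{\left(H \right)} = 0$
$\left(k{\left(\left(4 - 20\right) 6 \right)} + 27199\right) o{\left(-3 \right)} = \left(\left(-3 + 7 \left(4 - 20\right) 6\right) + 27199\right) 0 = \left(\left(-3 + 7 \left(\left(-16\right) 6\right)\right) + 27199\right) 0 = \left(\left(-3 + 7 \left(-96\right)\right) + 27199\right) 0 = \left(\left(-3 - 672\right) + 27199\right) 0 = \left(-675 + 27199\right) 0 = 26524 \cdot 0 = 0$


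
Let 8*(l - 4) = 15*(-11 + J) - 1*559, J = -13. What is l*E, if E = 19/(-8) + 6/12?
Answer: 13305/64 ≈ 207.89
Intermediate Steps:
E = -15/8 (E = 19*(-1/8) + 6*(1/12) = -19/8 + 1/2 = -15/8 ≈ -1.8750)
l = -887/8 (l = 4 + (15*(-11 - 13) - 1*559)/8 = 4 + (15*(-24) - 559)/8 = 4 + (-360 - 559)/8 = 4 + (1/8)*(-919) = 4 - 919/8 = -887/8 ≈ -110.88)
l*E = -887/8*(-15/8) = 13305/64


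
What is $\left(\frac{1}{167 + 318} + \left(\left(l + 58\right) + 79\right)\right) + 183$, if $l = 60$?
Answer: $\frac{184301}{485} \approx 380.0$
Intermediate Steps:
$\left(\frac{1}{167 + 318} + \left(\left(l + 58\right) + 79\right)\right) + 183 = \left(\frac{1}{167 + 318} + \left(\left(60 + 58\right) + 79\right)\right) + 183 = \left(\frac{1}{485} + \left(118 + 79\right)\right) + 183 = \left(\frac{1}{485} + 197\right) + 183 = \frac{95546}{485} + 183 = \frac{184301}{485}$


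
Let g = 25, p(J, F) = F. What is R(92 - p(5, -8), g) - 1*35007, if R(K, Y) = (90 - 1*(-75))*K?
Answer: -18507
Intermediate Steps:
R(K, Y) = 165*K (R(K, Y) = (90 + 75)*K = 165*K)
R(92 - p(5, -8), g) - 1*35007 = 165*(92 - 1*(-8)) - 1*35007 = 165*(92 + 8) - 35007 = 165*100 - 35007 = 16500 - 35007 = -18507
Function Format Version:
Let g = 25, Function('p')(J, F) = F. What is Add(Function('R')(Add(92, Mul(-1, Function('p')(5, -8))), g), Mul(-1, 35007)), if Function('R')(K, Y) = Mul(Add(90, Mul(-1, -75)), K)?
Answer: -18507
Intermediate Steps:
Function('R')(K, Y) = Mul(165, K) (Function('R')(K, Y) = Mul(Add(90, 75), K) = Mul(165, K))
Add(Function('R')(Add(92, Mul(-1, Function('p')(5, -8))), g), Mul(-1, 35007)) = Add(Mul(165, Add(92, Mul(-1, -8))), Mul(-1, 35007)) = Add(Mul(165, Add(92, 8)), -35007) = Add(Mul(165, 100), -35007) = Add(16500, -35007) = -18507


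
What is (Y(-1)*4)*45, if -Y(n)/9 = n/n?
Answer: -1620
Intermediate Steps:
Y(n) = -9 (Y(n) = -9*n/n = -9*1 = -9)
(Y(-1)*4)*45 = -9*4*45 = -36*45 = -1620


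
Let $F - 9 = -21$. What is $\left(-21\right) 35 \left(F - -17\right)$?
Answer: $-3675$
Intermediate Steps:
$F = -12$ ($F = 9 - 21 = -12$)
$\left(-21\right) 35 \left(F - -17\right) = \left(-21\right) 35 \left(-12 - -17\right) = - 735 \left(-12 + 17\right) = \left(-735\right) 5 = -3675$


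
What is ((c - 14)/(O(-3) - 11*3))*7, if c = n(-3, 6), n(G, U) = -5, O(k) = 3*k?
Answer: 19/6 ≈ 3.1667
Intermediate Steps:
c = -5
((c - 14)/(O(-3) - 11*3))*7 = ((-5 - 14)/(3*(-3) - 11*3))*7 = -19/(-9 - 33)*7 = -19/(-42)*7 = -19*(-1/42)*7 = (19/42)*7 = 19/6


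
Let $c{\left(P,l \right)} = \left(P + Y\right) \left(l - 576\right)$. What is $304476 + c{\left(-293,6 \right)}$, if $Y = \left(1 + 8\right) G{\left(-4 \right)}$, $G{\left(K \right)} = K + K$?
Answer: $512526$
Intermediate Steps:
$G{\left(K \right)} = 2 K$
$Y = -72$ ($Y = \left(1 + 8\right) 2 \left(-4\right) = 9 \left(-8\right) = -72$)
$c{\left(P,l \right)} = \left(-576 + l\right) \left(-72 + P\right)$ ($c{\left(P,l \right)} = \left(P - 72\right) \left(l - 576\right) = \left(-72 + P\right) \left(-576 + l\right) = \left(-576 + l\right) \left(-72 + P\right)$)
$304476 + c{\left(-293,6 \right)} = 304476 - -208050 = 304476 + \left(41472 + 168768 - 432 - 1758\right) = 304476 + 208050 = 512526$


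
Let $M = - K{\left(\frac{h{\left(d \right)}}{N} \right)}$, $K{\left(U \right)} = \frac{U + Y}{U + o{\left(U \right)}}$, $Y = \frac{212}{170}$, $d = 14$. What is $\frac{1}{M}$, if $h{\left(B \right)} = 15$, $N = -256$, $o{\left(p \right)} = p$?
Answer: $\frac{2550}{25861} \approx 0.098604$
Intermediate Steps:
$Y = \frac{106}{85}$ ($Y = 212 \cdot \frac{1}{170} = \frac{106}{85} \approx 1.2471$)
$K{\left(U \right)} = \frac{\frac{106}{85} + U}{2 U}$ ($K{\left(U \right)} = \frac{U + \frac{106}{85}}{U + U} = \frac{\frac{106}{85} + U}{2 U}$)
$M = \frac{25861}{2550}$ ($M = - \frac{106 + 85 \frac{15}{-256}}{170 \frac{15}{-256}} = - \frac{106 + 85 \cdot 15 \left(- \frac{1}{256}\right)}{170 \cdot 15 \left(- \frac{1}{256}\right)} = - \frac{106 + 85 \left(- \frac{15}{256}\right)}{170 \left(- \frac{15}{256}\right)} = - \frac{\left(-256\right) \left(106 - \frac{1275}{256}\right)}{170 \cdot 15} = - \frac{\left(-256\right) 25861}{170 \cdot 15 \cdot 256} = \left(-1\right) \left(- \frac{25861}{2550}\right) = \frac{25861}{2550} \approx 10.142$)
$\frac{1}{M} = \frac{1}{\frac{25861}{2550}} = \frac{2550}{25861}$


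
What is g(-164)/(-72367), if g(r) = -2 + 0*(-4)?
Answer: 2/72367 ≈ 2.7637e-5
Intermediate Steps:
g(r) = -2 (g(r) = -2 + 0 = -2)
g(-164)/(-72367) = -2/(-72367) = -2*(-1/72367) = 2/72367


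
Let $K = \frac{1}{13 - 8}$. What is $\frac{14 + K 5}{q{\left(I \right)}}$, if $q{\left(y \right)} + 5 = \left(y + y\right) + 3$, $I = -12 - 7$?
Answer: $- \frac{3}{8} \approx -0.375$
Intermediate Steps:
$I = -19$ ($I = -12 - 7 = -19$)
$K = \frac{1}{5} \approx 0.2$
$q{\left(y \right)} = -2 + 2 y$ ($q{\left(y \right)} = -5 + \left(\left(y + y\right) + 3\right) = -5 + \left(2 y + 3\right) = -5 + \left(3 + 2 y\right) = -2 + 2 y$)
$\frac{14 + K 5}{q{\left(I \right)}} = \frac{14 + \frac{1}{5} \cdot 5}{-2 + 2 \left(-19\right)} = \frac{14 + 1}{-2 - 38} = \frac{15}{-40} = 15 \left(- \frac{1}{40}\right) = - \frac{3}{8}$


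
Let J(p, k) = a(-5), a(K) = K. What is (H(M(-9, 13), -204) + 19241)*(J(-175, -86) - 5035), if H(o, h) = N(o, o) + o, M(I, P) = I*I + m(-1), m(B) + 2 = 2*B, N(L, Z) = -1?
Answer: -97357680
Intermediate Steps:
m(B) = -2 + 2*B
J(p, k) = -5
M(I, P) = -4 + I² (M(I, P) = I*I + (-2 + 2*(-1)) = I² + (-2 - 2) = I² - 4 = -4 + I²)
H(o, h) = -1 + o
(H(M(-9, 13), -204) + 19241)*(J(-175, -86) - 5035) = ((-1 + (-4 + (-9)²)) + 19241)*(-5 - 5035) = ((-1 + (-4 + 81)) + 19241)*(-5040) = ((-1 + 77) + 19241)*(-5040) = (76 + 19241)*(-5040) = 19317*(-5040) = -97357680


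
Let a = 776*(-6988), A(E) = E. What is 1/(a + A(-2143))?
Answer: -1/5424831 ≈ -1.8434e-7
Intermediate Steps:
a = -5422688
1/(a + A(-2143)) = 1/(-5422688 - 2143) = 1/(-5424831) = -1/5424831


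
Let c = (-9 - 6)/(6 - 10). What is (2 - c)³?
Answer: -343/64 ≈ -5.3594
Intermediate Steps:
c = 15/4 (c = -15/(-4) = -15*(-¼) = 15/4 ≈ 3.7500)
(2 - c)³ = (2 - 1*15/4)³ = (2 - 15/4)³ = (-7/4)³ = -343/64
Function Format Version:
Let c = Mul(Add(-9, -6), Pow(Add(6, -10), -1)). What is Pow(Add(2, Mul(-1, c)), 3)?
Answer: Rational(-343, 64) ≈ -5.3594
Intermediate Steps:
c = Rational(15, 4) (c = Mul(-15, Pow(-4, -1)) = Mul(-15, Rational(-1, 4)) = Rational(15, 4) ≈ 3.7500)
Pow(Add(2, Mul(-1, c)), 3) = Pow(Add(2, Mul(-1, Rational(15, 4))), 3) = Pow(Add(2, Rational(-15, 4)), 3) = Pow(Rational(-7, 4), 3) = Rational(-343, 64)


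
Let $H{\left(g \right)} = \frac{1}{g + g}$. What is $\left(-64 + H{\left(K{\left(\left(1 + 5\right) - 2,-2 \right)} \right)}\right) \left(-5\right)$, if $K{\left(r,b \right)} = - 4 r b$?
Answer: $\frac{20475}{64} \approx 319.92$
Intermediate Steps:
$K{\left(r,b \right)} = - 4 b r$
$H{\left(g \right)} = \frac{1}{2 g}$
$\left(-64 + H{\left(K{\left(\left(1 + 5\right) - 2,-2 \right)} \right)}\right) \left(-5\right) = \left(-64 + \frac{1}{2 \left(\left(-4\right) \left(-2\right) \left(\left(1 + 5\right) - 2\right)\right)}\right) \left(-5\right) = \left(-64 + \frac{1}{2 \left(\left(-4\right) \left(-2\right) \left(6 - 2\right)\right)}\right) \left(-5\right) = \left(-64 + \frac{1}{2 \left(\left(-4\right) \left(-2\right) 4\right)}\right) \left(-5\right) = \left(-64 + \frac{1}{2 \cdot 32}\right) \left(-5\right) = \left(-64 + \frac{1}{2} \cdot \frac{1}{32}\right) \left(-5\right) = \left(-64 + \frac{1}{64}\right) \left(-5\right) = \left(- \frac{4095}{64}\right) \left(-5\right) = \frac{20475}{64}$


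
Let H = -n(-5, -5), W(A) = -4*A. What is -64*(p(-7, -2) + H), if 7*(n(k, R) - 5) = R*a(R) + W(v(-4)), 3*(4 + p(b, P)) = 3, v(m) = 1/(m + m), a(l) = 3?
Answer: 2656/7 ≈ 379.43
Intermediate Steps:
v(m) = 1/(2*m)
p(b, P) = -3 (p(b, P) = -4 + (⅓)*3 = -4 + 1 = -3)
n(k, R) = 71/14 + 3*R/7 (n(k, R) = 5 + (R*3 - 2/(-4))/7 = 5 + (3*R - 2*(-1)/4)/7 = 5 + (3*R - 4*(-⅛))/7 = 5 + (3*R + ½)/7 = 5 + (½ + 3*R)/7 = 5 + (1/14 + 3*R/7) = 71/14 + 3*R/7)
H = -41/14 (H = -(71/14 + (3/7)*(-5)) = -(71/14 - 15/7) = -1*41/14 = -41/14 ≈ -2.9286)
-64*(p(-7, -2) + H) = -64*(-3 - 41/14) = -64*(-83/14) = 2656/7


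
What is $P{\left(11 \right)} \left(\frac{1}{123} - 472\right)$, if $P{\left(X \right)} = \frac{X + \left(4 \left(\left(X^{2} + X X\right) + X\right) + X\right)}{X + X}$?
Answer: $- \frac{2728585}{123} \approx -22184.0$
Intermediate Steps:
$P{\left(X \right)} = \frac{6 X + 8 X^{2}}{2 X}$ ($P{\left(X \right)} = \frac{X + \left(4 \left(\left(X^{2} + X^{2}\right) + X\right) + X\right)}{2 X} = \left(X + \left(4 \left(2 X^{2} + X\right) + X\right)\right) \frac{1}{2 X} = \left(X + \left(4 \left(X + 2 X^{2}\right) + X\right)\right) \frac{1}{2 X} = \left(X + \left(\left(4 X + 8 X^{2}\right) + X\right)\right) \frac{1}{2 X} = \left(X + \left(5 X + 8 X^{2}\right)\right) \frac{1}{2 X} = \left(6 X + 8 X^{2}\right) \frac{1}{2 X} = \frac{6 X + 8 X^{2}}{2 X}$)
$P{\left(11 \right)} \left(\frac{1}{123} - 472\right) = \left(3 + 4 \cdot 11\right) \left(\frac{1}{123} - 472\right) = \left(3 + 44\right) \left(\frac{1}{123} - 472\right) = 47 \left(- \frac{58055}{123}\right) = - \frac{2728585}{123}$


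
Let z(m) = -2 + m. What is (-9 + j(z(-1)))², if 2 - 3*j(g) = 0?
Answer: 625/9 ≈ 69.444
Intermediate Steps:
j(g) = ⅔ (j(g) = ⅔ - ⅓*0 = ⅔ + 0 = ⅔)
(-9 + j(z(-1)))² = (-9 + ⅔)² = (-25/3)² = 625/9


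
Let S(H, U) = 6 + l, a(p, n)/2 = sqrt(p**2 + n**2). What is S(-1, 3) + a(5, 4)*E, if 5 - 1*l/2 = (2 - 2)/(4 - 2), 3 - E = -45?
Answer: 16 + 96*sqrt(41) ≈ 630.70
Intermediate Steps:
E = 48 (E = 3 - 1*(-45) = 3 + 45 = 48)
a(p, n) = 2*sqrt(n**2 + p**2) (a(p, n) = 2*sqrt(p**2 + n**2) = 2*sqrt(n**2 + p**2))
l = 10 (l = 10 - 2*(2 - 2)/(4 - 2) = 10 - 0/2 = 10 - 2*0 = 10 + 0 = 10)
S(H, U) = 16 (S(H, U) = 6 + 10 = 16)
S(-1, 3) + a(5, 4)*E = 16 + (2*sqrt(4**2 + 5**2))*48 = 16 + (2*sqrt(16 + 25))*48 = 16 + (2*sqrt(41))*48 = 16 + 96*sqrt(41)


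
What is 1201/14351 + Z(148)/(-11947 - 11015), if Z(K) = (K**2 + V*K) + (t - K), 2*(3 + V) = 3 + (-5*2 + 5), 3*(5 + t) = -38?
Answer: -827681003/988582986 ≈ -0.83724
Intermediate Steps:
t = -53/3 (t = -5 + (1/3)*(-38) = -5 - 38/3 = -53/3 ≈ -17.667)
V = -4 (V = -3 + (3 + (-5*2 + 5))/2 = -3 + (3 + (-10 + 5))/2 = -3 + (3 - 5)/2 = -3 + (1/2)*(-2) = -3 - 1 = -4)
Z(K) = -53/3 + K**2 - 5*K (Z(K) = (K**2 - 4*K) + (-53/3 - K) = -53/3 + K**2 - 5*K)
1201/14351 + Z(148)/(-11947 - 11015) = 1201/14351 + (-53/3 + 148**2 - 5*148)/(-11947 - 11015) = 1201*(1/14351) + (-53/3 + 21904 - 740)/(-22962) = 1201/14351 + (63439/3)*(-1/22962) = 1201/14351 - 63439/68886 = -827681003/988582986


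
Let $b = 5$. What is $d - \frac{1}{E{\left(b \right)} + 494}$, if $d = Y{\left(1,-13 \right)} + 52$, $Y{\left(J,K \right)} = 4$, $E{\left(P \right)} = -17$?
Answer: $\frac{26711}{477} \approx 55.998$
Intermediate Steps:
$d = 56$ ($d = 4 + 52 = 56$)
$d - \frac{1}{E{\left(b \right)} + 494} = 56 - \frac{1}{-17 + 494} = 56 - \frac{1}{477} = \frac{26711}{477}$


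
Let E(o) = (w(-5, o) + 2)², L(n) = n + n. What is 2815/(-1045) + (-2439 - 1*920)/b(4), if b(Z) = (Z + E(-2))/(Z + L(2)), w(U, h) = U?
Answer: -5623567/2717 ≈ -2069.8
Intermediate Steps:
L(n) = 2*n
E(o) = 9 (E(o) = (-5 + 2)² = (-3)² = 9)
b(Z) = (9 + Z)/(4 + Z) (b(Z) = (Z + 9)/(Z + 2*2) = (9 + Z)/(Z + 4) = (9 + Z)/(4 + Z))
2815/(-1045) + (-2439 - 1*920)/b(4) = 2815/(-1045) + (-2439 - 1*920)/(((9 + 4)/(4 + 4))) = 2815*(-1/1045) + (-2439 - 920)/((13/8)) = -563/209 - 3359/((⅛)*13) = -563/209 - 3359/13/8 = -563/209 - 3359*8/13 = -563/209 - 26872/13 = -5623567/2717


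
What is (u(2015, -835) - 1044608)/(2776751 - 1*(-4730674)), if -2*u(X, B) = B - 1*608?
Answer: -2087773/15014850 ≈ -0.13905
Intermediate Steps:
u(X, B) = 304 - B/2 (u(X, B) = -(B - 1*608)/2 = -(B - 608)/2 = -(-608 + B)/2 = 304 - B/2)
(u(2015, -835) - 1044608)/(2776751 - 1*(-4730674)) = ((304 - ½*(-835)) - 1044608)/(2776751 - 1*(-4730674)) = ((304 + 835/2) - 1044608)/(2776751 + 4730674) = (1443/2 - 1044608)/7507425 = -2087773/2*1/7507425 = -2087773/15014850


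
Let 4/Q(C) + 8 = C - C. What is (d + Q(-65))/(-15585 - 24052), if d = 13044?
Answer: -26087/79274 ≈ -0.32907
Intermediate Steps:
Q(C) = -1/2 (Q(C) = 4/(-8 + (C - C)) = 4/(-8 + 0) = 4/(-8) = 4*(-1/8) = -1/2)
(d + Q(-65))/(-15585 - 24052) = (13044 - 1/2)/(-15585 - 24052) = (26087/2)/(-39637) = (26087/2)*(-1/39637) = -26087/79274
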